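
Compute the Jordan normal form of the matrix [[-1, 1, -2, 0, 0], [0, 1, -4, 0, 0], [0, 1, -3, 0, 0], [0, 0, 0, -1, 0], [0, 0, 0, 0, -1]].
The characteristic polynomial is det(xI - A) = (x + 1)^5, so the eigenvalues are -1 (algebraic multiplicity 5).

For λ = -1: rank(A + I) = 1, rank((A + I)^2) = 0. The eigenspace has dimension 5 - 1 = 4, so there are 4 Jordan blocks; the rank sequence gives block sizes [2, 1, 1, 1].

Assembling the blocks gives the Jordan form J above.

J = [[-1, 1, 0, 0, 0], [0, -1, 0, 0, 0], [0, 0, -1, 0, 0], [0, 0, 0, -1, 0], [0, 0, 0, 0, -1]]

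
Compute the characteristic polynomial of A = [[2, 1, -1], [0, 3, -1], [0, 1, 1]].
χ_A(x) = (x - 2)^3

xI - A = [[x - 2, -1, 1], [0, x - 3, 1], [0, -1, x - 1]].

Expanding det(xI - A) along the first row:
det(xI - A) = + (x - 2)·det([[x - 3, 1], [-1, x - 1]]) - (-1)·det([[0, 1], [0, x - 1]]) + (1)·det([[0, x - 3], [0, -1]]).

Evaluating gives χ_A(x) = x^3 - 6x^2 + 12x - 8 = (x - 2)^3.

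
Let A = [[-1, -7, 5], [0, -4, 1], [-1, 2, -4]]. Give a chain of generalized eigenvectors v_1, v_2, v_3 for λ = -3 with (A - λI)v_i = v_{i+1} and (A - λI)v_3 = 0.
We seek v_1 ∈ ker((A + 3I)^3) \ ker((A + 3I)^2), then set v_{i+1} = (A + 3I) v_i.

One such chain is v_1 = [[0, 1, 1]]^T, v_2 = [[-2, 0, 1]]^T, v_3 = [[1, 1, 1]]^T. Check: (A + 3I) v_3 = [[0, 0, 0]]^T = 0.

v_1 = [[0, 1, 1]]^T, v_2 = [[-2, 0, 1]]^T, v_3 = [[1, 1, 1]]^T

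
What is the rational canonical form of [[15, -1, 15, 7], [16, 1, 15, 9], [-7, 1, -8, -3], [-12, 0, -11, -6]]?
R = [[0, 0, 0, 2], [1, 0, 0, -9], [0, 1, 0, 4], [0, 0, 1, 2]]

The invariant factors of A (the non-unit diagonal entries of the Smith normal form of xI - A over ℚ[x]) are (x - 2)(x^3 - 4x + 1), each dividing the next. The characteristic polynomial is their product, (x - 2)(x^3 - 4x + 1).

The rational canonical form is the block-diagonal matrix of companion matrices C(f_i):
R = [[0, 0, 0, 2], [1, 0, 0, -9], [0, 1, 0, 4], [0, 0, 1, 2]].

Note the characteristic polynomial does not split into linear factors over ℚ, so A has no Jordan form over ℚ; the rational canonical form exists over any field.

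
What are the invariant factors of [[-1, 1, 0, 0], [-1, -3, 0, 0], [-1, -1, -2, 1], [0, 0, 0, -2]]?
(x + 2)^2, (x + 2)^2

The Jordan structure of A has elementary divisors (x + 2)^2, (x + 2)^2. Arranging the block sizes at each eigenvalue in decreasing order and taking row products gives the invariant factors.

Invariant factors (smallest first, each dividing the next): (x + 2)^2, (x + 2)^2.

Check: the last factor (x + 2)^2 is the minimal polynomial, and the product (x + 2)^4 is the characteristic polynomial.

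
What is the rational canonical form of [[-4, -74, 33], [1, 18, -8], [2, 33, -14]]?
The invariant factors of A (the non-unit diagonal entries of the Smith normal form of xI - A over ℚ[x]) are x^3 + 4x - 1, each dividing the next. The characteristic polynomial is their product, x^3 + 4x - 1.

The rational canonical form is the block-diagonal matrix of companion matrices C(f_i):
R = [[0, 0, 1], [1, 0, -4], [0, 1, 0]].

Note the characteristic polynomial does not split into linear factors over ℚ, so A has no Jordan form over ℚ; the rational canonical form exists over any field.

R = [[0, 0, 1], [1, 0, -4], [0, 1, 0]]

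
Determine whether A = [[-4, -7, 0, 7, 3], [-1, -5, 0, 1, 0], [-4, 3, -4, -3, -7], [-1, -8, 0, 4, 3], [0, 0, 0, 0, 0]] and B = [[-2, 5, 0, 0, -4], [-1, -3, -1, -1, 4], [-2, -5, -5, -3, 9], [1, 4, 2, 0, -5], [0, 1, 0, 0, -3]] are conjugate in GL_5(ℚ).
trace(A) = -9 but trace(B) = -13. The trace is a similarity invariant, so A and B are not similar.

No.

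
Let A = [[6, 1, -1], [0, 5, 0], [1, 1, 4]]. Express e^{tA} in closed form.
A has Jordan form J = [[5, 1, 0], [0, 5, 0], [0, 0, 5]] with A = PJP^{-1}, so e^{tA} = P e^{tJ} P^{-1}.

For a Jordan block J_k(λ), e^{tJ_k(λ)} = e^{λt} · (I + tN + t^2 N^2/2! + ... + t^{k-1} N^{k-1}/(k-1)!) where N is the nilpotent superdiagonal part.

Assembling the blocks and conjugating back gives the entries of e^{tA} as shown above.

e^{tA} = [[(t + 1)*e^{5*t}, t*e^{5*t}, -t*e^{5*t}], [0, e^{5*t}, 0], [t*e^{5*t}, t*e^{5*t}, (1 - t)*e^{5*t}]]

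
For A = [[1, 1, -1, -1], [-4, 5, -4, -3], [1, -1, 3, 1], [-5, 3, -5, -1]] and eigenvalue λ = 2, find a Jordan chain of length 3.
v_1 = [[-2, -4, 1, -3]]^T, v_2 = [[0, 1, 0, 2]]^T, v_3 = [[-1, -3, 1, -3]]^T

We seek v_1 ∈ ker((A - 2I)^3) \ ker((A - 2I)^2), then set v_{i+1} = (A - 2I) v_i.

One such chain is v_1 = [[-2, -4, 1, -3]]^T, v_2 = [[0, 1, 0, 2]]^T, v_3 = [[-1, -3, 1, -3]]^T. Check: (A - 2I) v_3 = [[0, 0, 0, 0]]^T = 0.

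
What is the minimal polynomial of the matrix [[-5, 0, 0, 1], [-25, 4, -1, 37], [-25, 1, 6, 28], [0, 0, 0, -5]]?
m_A(x) = (x - 5)^2(x + 5)^2

The characteristic polynomial factors as (x - 5)^2(x + 5)^2. The minimal polynomial is ∏(x - λ)^{k_λ} where k_λ is the size of the largest Jordan block at λ.

For λ = -5: rank(A + 5I) = 3, and the largest Jordan block has size 2 (the smallest k with rank((A + 5I)^k) = rank((A + 5I)^(k+1))).
For λ = 5: rank(A - 5I) = 3, and the largest Jordan block has size 2 (the smallest k with rank((A - 5I)^k) = rank((A - 5I)^(k+1))).

So m_A(x) = (x - 5)^2(x + 5)^2.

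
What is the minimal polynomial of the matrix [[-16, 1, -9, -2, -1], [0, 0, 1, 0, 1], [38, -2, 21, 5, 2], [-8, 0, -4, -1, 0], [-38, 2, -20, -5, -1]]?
m_A(x) = x^2(x - 1)^2

The characteristic polynomial factors as x^2(x - 1)^3. The minimal polynomial is ∏(x - λ)^{k_λ} where k_λ is the size of the largest Jordan block at λ.

For λ = 0: rank(A) = 4, and the largest Jordan block has size 2 (the smallest k with rank(A^k) = rank(A^(k+1))).
For λ = 1: rank(A - I) = 3, and the largest Jordan block has size 2 (the smallest k with rank((A - I)^k) = rank((A - I)^(k+1))).

So m_A(x) = x^2(x - 1)^2.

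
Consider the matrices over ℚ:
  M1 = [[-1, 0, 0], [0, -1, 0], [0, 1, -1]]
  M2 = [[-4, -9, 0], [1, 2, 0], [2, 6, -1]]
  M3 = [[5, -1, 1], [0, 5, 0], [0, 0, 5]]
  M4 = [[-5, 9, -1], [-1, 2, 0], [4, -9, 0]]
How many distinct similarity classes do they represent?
3 classes: {M1, M2}, {M3}, {M4}

Characteristic polynomials: χ_{M1} = (x + 1)^3, χ_{M2} = (x + 1)^3, χ_{M3} = (x - 5)^3, χ_{M4} = (x + 1)^3.

{M1, M2}: invariant factors x + 1, (x + 1)^2.

{M3}: invariant factors x - 5, (x - 5)^2.

{M4}: invariant factors (x + 1)^3.

Matrices are similar if and only if their invariant-factor lists agree; the partition into similarity classes is {M1, M2}, {M3}, {M4}.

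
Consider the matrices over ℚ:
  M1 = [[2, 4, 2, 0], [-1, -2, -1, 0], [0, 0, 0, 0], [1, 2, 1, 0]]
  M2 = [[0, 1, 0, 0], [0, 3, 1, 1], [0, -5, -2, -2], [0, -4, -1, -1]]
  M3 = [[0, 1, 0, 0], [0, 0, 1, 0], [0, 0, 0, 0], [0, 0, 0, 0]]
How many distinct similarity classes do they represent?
Characteristic polynomials: χ_{M1} = x^4, χ_{M2} = x^4, χ_{M3} = x^4.

{M1}: invariant factors x, x, x^2.

{M2, M3}: invariant factors x, x^3.

Matrices are similar if and only if their invariant-factor lists agree; the partition into similarity classes is {M1}, {M2, M3}.

2 classes: {M1}, {M2, M3}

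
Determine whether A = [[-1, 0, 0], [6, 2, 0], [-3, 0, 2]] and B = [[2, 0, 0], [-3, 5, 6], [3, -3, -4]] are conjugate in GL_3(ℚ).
Two matrices over a field are similar if and only if they have the same invariant factors.

Both A and B have characteristic polynomial (x - 2)^2(x + 1) and minimal polynomial (x - 2)(x + 1). Computing further, both have invariant factors x - 2, (x - 2)(x + 1). Hence A and B are similar.

Yes.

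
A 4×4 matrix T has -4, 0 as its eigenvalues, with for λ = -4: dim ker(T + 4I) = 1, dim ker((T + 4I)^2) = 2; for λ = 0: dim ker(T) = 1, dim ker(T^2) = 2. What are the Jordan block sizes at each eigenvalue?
Jordan blocks: (-4, 2), (0, 2)

λ = -4: successive nullity increments [1, 1] count blocks of size ≥ k; block sizes are [2].
λ = 0: successive nullity increments [1, 1] count blocks of size ≥ k; block sizes are [2].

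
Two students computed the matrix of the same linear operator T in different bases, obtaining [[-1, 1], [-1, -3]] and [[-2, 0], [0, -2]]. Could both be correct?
Both have characteristic polynomial (x + 2)^2, but the minimal polynomial of A is (x + 2)^2 while the minimal polynomial of B is x + 2. The minimal polynomial is a similarity invariant, so A and B are not similar.

No.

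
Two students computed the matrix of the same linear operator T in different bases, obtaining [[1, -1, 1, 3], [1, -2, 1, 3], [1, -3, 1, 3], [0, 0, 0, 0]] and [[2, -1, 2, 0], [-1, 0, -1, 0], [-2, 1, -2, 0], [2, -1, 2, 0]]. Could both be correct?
Yes.

Two matrices over a field are similar if and only if they have the same invariant factors.

Both A and B have characteristic polynomial x^4 and minimal polynomial x^3. Computing further, both have invariant factors x, x^3. Hence A and B are similar.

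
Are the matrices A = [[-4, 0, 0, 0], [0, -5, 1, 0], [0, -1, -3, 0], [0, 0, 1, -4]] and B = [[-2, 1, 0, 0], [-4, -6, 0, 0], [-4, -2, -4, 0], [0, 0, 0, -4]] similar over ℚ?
Both have characteristic polynomial (x + 4)^4, but the minimal polynomial of A is (x + 4)^3 while the minimal polynomial of B is (x + 4)^2. The minimal polynomial is a similarity invariant, so A and B are not similar.

No.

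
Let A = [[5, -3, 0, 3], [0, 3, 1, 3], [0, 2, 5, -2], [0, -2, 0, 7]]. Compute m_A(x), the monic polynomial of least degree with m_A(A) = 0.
m_A(x) = (x - 5)^3

The characteristic polynomial factors as (x - 5)^4. The minimal polynomial is ∏(x - λ)^{k_λ} where k_λ is the size of the largest Jordan block at λ.

For λ = 5: rank(A - 5I) = 2, and the largest Jordan block has size 3 (the smallest k with rank((A - 5I)^k) = rank((A - 5I)^(k+1))).

So m_A(x) = (x - 5)^3.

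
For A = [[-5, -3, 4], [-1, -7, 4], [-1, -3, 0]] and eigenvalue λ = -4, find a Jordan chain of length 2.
v_1 = [[0, 1, 1]]^T, v_2 = [[1, 1, 1]]^T

We seek v_1 ∈ ker((A + 4I)^2) \ ker(A + 4I), then set v_{i+1} = (A + 4I) v_i.

One such chain is v_1 = [[0, 1, 1]]^T, v_2 = [[1, 1, 1]]^T. Check: (A + 4I) v_2 = [[0, 0, 0]]^T = 0.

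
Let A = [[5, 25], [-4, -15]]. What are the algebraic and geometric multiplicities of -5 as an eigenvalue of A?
The characteristic polynomial is (x + 5)^2, so the factor x + 5 appears with exponent 2: the algebraic multiplicity is 2.

rank(A + 5I) = 1, so the eigenspace has dimension 2 - 1 = 1: the geometric multiplicity is 1.

Since 1 < 2, A is not diagonalizable.

algebraic multiplicity 2, geometric multiplicity 1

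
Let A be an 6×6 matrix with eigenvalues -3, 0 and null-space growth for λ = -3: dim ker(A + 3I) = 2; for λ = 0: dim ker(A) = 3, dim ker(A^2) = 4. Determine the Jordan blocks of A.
Jordan blocks: (-3, 1), (-3, 1), (0, 2), (0, 1), (0, 1)

λ = -3: successive nullity increments [2] count blocks of size ≥ k; block sizes are [1, 1].
λ = 0: successive nullity increments [3, 1] count blocks of size ≥ k; block sizes are [2, 1, 1].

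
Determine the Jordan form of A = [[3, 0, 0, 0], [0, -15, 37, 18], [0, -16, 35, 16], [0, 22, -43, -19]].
The characteristic polynomial is det(xI - A) = (x - 3)^3(x + 5), so the eigenvalues are -5 (algebraic multiplicity 1), 3 (algebraic multiplicity 3).

For λ = -5: algebraic multiplicity 1 gives one 1×1 block.

For λ = 3: rank(A - 3I) = 2, rank((A - 3I)^2) = 1. The eigenspace has dimension 4 - 2 = 2, so there are 2 Jordan blocks; the rank sequence gives block sizes [2, 1].

Assembling the blocks gives the Jordan form J above.

J = [[-5, 0, 0, 0], [0, 3, 1, 0], [0, 0, 3, 0], [0, 0, 0, 3]]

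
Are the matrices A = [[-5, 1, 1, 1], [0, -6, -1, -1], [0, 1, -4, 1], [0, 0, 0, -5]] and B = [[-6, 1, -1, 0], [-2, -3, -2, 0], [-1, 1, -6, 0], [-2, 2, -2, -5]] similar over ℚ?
Yes.

Two matrices over a field are similar if and only if they have the same invariant factors.

Both A and B have characteristic polynomial (x + 5)^4 and minimal polynomial (x + 5)^2. Computing further, both have invariant factors x + 5, x + 5, (x + 5)^2. Hence A and B are similar.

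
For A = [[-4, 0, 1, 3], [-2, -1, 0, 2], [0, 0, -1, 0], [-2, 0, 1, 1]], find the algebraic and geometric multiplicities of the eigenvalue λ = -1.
The characteristic polynomial is (x + 1)^3(x + 2), so the factor x + 1 appears with exponent 3: the algebraic multiplicity is 3.

rank(A + I) = 2, so the eigenspace has dimension 4 - 2 = 2: the geometric multiplicity is 2.

Since 2 < 3, A is not diagonalizable.

algebraic multiplicity 3, geometric multiplicity 2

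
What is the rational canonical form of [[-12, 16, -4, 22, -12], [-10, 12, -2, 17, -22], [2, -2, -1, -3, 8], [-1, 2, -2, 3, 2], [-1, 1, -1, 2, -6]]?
R = [[0, 0, 0, 0, -8], [1, 0, 0, 0, 4], [0, 1, 0, 0, 10], [0, 0, 1, 0, -1], [0, 0, 0, 1, -4]]

The invariant factors of A (the non-unit diagonal entries of the Smith normal form of xI - A over ℚ[x]) are (x - 1)^2(x + 2)^3, each dividing the next. The characteristic polynomial is their product, (x - 1)^2(x + 2)^3.

The rational canonical form is the block-diagonal matrix of companion matrices C(f_i):
R = [[0, 0, 0, 0, -8], [1, 0, 0, 0, 4], [0, 1, 0, 0, 10], [0, 0, 1, 0, -1], [0, 0, 0, 1, -4]].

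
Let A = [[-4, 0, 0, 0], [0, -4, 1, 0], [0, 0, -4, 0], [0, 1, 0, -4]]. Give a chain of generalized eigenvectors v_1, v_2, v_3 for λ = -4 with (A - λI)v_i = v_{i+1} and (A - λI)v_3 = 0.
We seek v_1 ∈ ker((A + 4I)^3) \ ker((A + 4I)^2), then set v_{i+1} = (A + 4I) v_i.

One such chain is v_1 = [[-2, 0, 1, 0]]^T, v_2 = [[0, 1, 0, 0]]^T, v_3 = [[0, 0, 0, 1]]^T. Check: (A + 4I) v_3 = [[0, 0, 0, 0]]^T = 0.

v_1 = [[-2, 0, 1, 0]]^T, v_2 = [[0, 1, 0, 0]]^T, v_3 = [[0, 0, 0, 1]]^T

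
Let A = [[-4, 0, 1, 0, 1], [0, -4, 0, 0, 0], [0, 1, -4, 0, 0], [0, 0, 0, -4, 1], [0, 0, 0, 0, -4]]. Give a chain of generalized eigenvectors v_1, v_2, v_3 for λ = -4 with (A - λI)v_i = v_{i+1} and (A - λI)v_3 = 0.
We seek v_1 ∈ ker((A + 4I)^3) \ ker((A + 4I)^2), then set v_{i+1} = (A + 4I) v_i.

One such chain is v_1 = [[0, 1, 1, 0, 0]]^T, v_2 = [[1, 0, 1, 0, 0]]^T, v_3 = [[1, 0, 0, 0, 0]]^T. Check: (A + 4I) v_3 = [[0, 0, 0, 0, 0]]^T = 0.

v_1 = [[0, 1, 1, 0, 0]]^T, v_2 = [[1, 0, 1, 0, 0]]^T, v_3 = [[1, 0, 0, 0, 0]]^T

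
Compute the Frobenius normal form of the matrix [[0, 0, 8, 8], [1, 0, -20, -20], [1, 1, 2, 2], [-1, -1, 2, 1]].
The invariant factors of A (the non-unit diagonal entries of the Smith normal form of xI - A over ℚ[x]) are (x - 2)^2(x - 1)(x + 2), each dividing the next. The characteristic polynomial is their product, (x - 2)^2(x - 1)(x + 2).

The rational canonical form is the block-diagonal matrix of companion matrices C(f_i):
R = [[0, 0, 0, 8], [1, 0, 0, -12], [0, 1, 0, 2], [0, 0, 1, 3]].

R = [[0, 0, 0, 8], [1, 0, 0, -12], [0, 1, 0, 2], [0, 0, 1, 3]]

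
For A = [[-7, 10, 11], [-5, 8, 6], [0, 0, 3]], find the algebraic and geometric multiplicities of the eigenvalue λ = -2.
algebraic multiplicity 1, geometric multiplicity 1

The characteristic polynomial is (x - 3)^2(x + 2), so the factor x + 2 appears with exponent 1: the algebraic multiplicity is 1.

rank(A + 2I) = 2, so the eigenspace has dimension 3 - 2 = 1: the geometric multiplicity is 1.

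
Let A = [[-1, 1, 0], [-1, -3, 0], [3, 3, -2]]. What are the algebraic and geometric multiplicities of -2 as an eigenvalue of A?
algebraic multiplicity 3, geometric multiplicity 2

The characteristic polynomial is (x + 2)^3, so the factor x + 2 appears with exponent 3: the algebraic multiplicity is 3.

rank(A + 2I) = 1, so the eigenspace has dimension 3 - 1 = 2: the geometric multiplicity is 2.

Since 2 < 3, A is not diagonalizable.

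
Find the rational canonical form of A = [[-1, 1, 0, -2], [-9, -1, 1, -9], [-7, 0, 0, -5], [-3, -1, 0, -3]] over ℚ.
The invariant factors of A (the non-unit diagonal entries of the Smith normal form of xI - A over ℚ[x]) are (x + 5)(x^3 + x + 3), each dividing the next. The characteristic polynomial is their product, (x + 5)(x^3 + x + 3).

The rational canonical form is the block-diagonal matrix of companion matrices C(f_i):
R = [[0, 0, 0, -15], [1, 0, 0, -8], [0, 1, 0, -1], [0, 0, 1, -5]].

Note the characteristic polynomial does not split into linear factors over ℚ, so A has no Jordan form over ℚ; the rational canonical form exists over any field.

R = [[0, 0, 0, -15], [1, 0, 0, -8], [0, 1, 0, -1], [0, 0, 1, -5]]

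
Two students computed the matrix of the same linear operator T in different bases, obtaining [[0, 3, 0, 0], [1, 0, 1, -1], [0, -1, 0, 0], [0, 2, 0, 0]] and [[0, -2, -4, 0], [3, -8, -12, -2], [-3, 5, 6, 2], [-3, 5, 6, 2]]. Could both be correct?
Yes.

Two matrices over a field are similar if and only if they have the same invariant factors.

Both A and B have characteristic polynomial x^4 and minimal polynomial x^3. Computing further, both have invariant factors x, x^3. Hence A and B are similar.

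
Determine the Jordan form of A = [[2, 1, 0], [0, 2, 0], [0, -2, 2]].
The characteristic polynomial is det(xI - A) = (x - 2)^3, so the eigenvalues are 2 (algebraic multiplicity 3).

For λ = 2: rank(A - 2I) = 1, rank((A - 2I)^2) = 0. The eigenspace has dimension 3 - 1 = 2, so there are 2 Jordan blocks; the rank sequence gives block sizes [2, 1].

Assembling the blocks gives the Jordan form J above.

J = [[2, 1, 0], [0, 2, 0], [0, 0, 2]]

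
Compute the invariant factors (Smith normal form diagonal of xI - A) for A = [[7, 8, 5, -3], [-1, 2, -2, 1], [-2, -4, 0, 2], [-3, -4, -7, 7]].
The Jordan structure of A has elementary divisors (x - 4)^2, (x - 4)^2. Arranging the block sizes at each eigenvalue in decreasing order and taking row products gives the invariant factors.

Invariant factors (smallest first, each dividing the next): (x - 4)^2, (x - 4)^2.

Check: the last factor (x - 4)^2 is the minimal polynomial, and the product (x - 4)^4 is the characteristic polynomial.

(x - 4)^2, (x - 4)^2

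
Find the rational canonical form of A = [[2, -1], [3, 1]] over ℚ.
R = [[0, -5], [1, 3]]

The invariant factors of A (the non-unit diagonal entries of the Smith normal form of xI - A over ℚ[x]) are x^2 - 3x + 5, each dividing the next. The characteristic polynomial is their product, x^2 - 3x + 5.

The rational canonical form is the block-diagonal matrix of companion matrices C(f_i):
R = [[0, -5], [1, 3]].

Note the characteristic polynomial does not split into linear factors over ℚ, so A has no Jordan form over ℚ; the rational canonical form exists over any field.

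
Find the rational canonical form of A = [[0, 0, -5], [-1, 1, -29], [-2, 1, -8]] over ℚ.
The invariant factors of A (the non-unit diagonal entries of the Smith normal form of xI - A over ℚ[x]) are (x + 1)^2(x + 5), each dividing the next. The characteristic polynomial is their product, (x + 1)^2(x + 5).

The rational canonical form is the block-diagonal matrix of companion matrices C(f_i):
R = [[0, 0, -5], [1, 0, -11], [0, 1, -7]].

R = [[0, 0, -5], [1, 0, -11], [0, 1, -7]]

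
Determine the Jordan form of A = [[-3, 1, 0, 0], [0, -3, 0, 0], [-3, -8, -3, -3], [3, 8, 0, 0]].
The characteristic polynomial is det(xI - A) = x(x + 3)^3, so the eigenvalues are -3 (algebraic multiplicity 3), 0 (algebraic multiplicity 1).

For λ = -3: rank(A + 3I) = 2, rank((A + 3I)^2) = 1. The eigenspace has dimension 4 - 2 = 2, so there are 2 Jordan blocks; the rank sequence gives block sizes [2, 1].

For λ = 0: algebraic multiplicity 1 gives one 1×1 block.

Assembling the blocks gives the Jordan form J above.

J = [[-3, 1, 0, 0], [0, -3, 0, 0], [0, 0, -3, 0], [0, 0, 0, 0]]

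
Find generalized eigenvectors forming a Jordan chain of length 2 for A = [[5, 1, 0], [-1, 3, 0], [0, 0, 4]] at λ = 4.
We seek v_1 ∈ ker((A - 4I)^2) \ ker(A - 4I), then set v_{i+1} = (A - 4I) v_i.

One such chain is v_1 = [[-1, 2, 0]]^T, v_2 = [[1, -1, 0]]^T. Check: (A - 4I) v_2 = [[0, 0, 0]]^T = 0.

v_1 = [[-1, 2, 0]]^T, v_2 = [[1, -1, 0]]^T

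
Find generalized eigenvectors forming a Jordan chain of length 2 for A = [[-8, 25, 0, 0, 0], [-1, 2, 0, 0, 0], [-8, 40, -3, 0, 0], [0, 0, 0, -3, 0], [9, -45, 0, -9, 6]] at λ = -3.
We seek v_1 ∈ ker((A + 3I)^2) \ ker(A + 3I), then set v_{i+1} = (A + 3I) v_i.

One such chain is v_1 = [[4, 1, 6, 0, 1]]^T, v_2 = [[5, 1, 8, 0, 0]]^T. Check: (A + 3I) v_2 = [[0, 0, 0, 0, 0]]^T = 0.

v_1 = [[4, 1, 6, 0, 1]]^T, v_2 = [[5, 1, 8, 0, 0]]^T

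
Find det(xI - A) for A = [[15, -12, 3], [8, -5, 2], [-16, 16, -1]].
χ_A(x) = (x - 3)^3

xI - A = [[x - 15, 12, -3], [-8, x + 5, -2], [16, -16, x + 1]].

Expanding det(xI - A) along the first row:
det(xI - A) = + (x - 15)·det([[x + 5, -2], [-16, x + 1]]) - (12)·det([[-8, -2], [16, x + 1]]) + (-3)·det([[-8, x + 5], [16, -16]]).

Evaluating gives χ_A(x) = x^3 - 9x^2 + 27x - 27 = (x - 3)^3.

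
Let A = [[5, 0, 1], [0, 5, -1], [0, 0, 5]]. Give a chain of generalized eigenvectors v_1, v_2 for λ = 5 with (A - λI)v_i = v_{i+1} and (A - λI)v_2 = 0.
We seek v_1 ∈ ker((A - 5I)^2) \ ker(A - 5I), then set v_{i+1} = (A - 5I) v_i.

One such chain is v_1 = [[0, 0, 1]]^T, v_2 = [[1, -1, 0]]^T. Check: (A - 5I) v_2 = [[0, 0, 0]]^T = 0.

v_1 = [[0, 0, 1]]^T, v_2 = [[1, -1, 0]]^T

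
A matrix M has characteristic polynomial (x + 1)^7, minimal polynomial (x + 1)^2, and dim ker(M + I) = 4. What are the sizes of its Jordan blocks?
λ = -1: algebraic multiplicity 7 (exponent in χ_M), largest block size 2 (exponent in m_M), 4 blocks (geometric multiplicity). These force block sizes [2, 2, 2, 1].

Jordan blocks: (-1, 2), (-1, 2), (-1, 2), (-1, 1)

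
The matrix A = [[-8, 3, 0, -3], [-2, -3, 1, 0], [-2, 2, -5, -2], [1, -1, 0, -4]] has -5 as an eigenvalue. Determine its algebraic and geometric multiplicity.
algebraic multiplicity 4, geometric multiplicity 2

The characteristic polynomial is (x + 5)^4, so the factor x + 5 appears with exponent 4: the algebraic multiplicity is 4.

rank(A + 5I) = 2, so the eigenspace has dimension 4 - 2 = 2: the geometric multiplicity is 2.

Since 2 < 4, A is not diagonalizable.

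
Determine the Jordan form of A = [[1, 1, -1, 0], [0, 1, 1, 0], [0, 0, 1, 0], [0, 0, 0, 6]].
J = [[1, 1, 0, 0], [0, 1, 1, 0], [0, 0, 1, 0], [0, 0, 0, 6]]

The characteristic polynomial is det(xI - A) = (x - 6)(x - 1)^3, so the eigenvalues are 1 (algebraic multiplicity 3), 6 (algebraic multiplicity 1).

For λ = 1: rank(A - I) = 3, rank((A - I)^2) = 2, rank((A - I)^3) = 1. The eigenspace has dimension 4 - 3 = 1, so there is 1 Jordan block; the rank sequence gives block sizes [3].

For λ = 6: algebraic multiplicity 1 gives one 1×1 block.

Assembling the blocks gives the Jordan form J above.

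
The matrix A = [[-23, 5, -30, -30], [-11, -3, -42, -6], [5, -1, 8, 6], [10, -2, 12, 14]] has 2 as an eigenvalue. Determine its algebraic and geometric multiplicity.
The characteristic polynomial is (x - 2)^2(x + 4)^2, so the factor x - 2 appears with exponent 2: the algebraic multiplicity is 2.

rank(A - 2I) = 2, so the eigenspace has dimension 4 - 2 = 2: the geometric multiplicity is 2.

algebraic multiplicity 2, geometric multiplicity 2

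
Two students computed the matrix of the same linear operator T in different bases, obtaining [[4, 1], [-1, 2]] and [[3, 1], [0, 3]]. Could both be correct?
Yes.

Two matrices over a field are similar if and only if they have the same invariant factors.

Both A and B have characteristic polynomial (x - 3)^2 and minimal polynomial (x - 3)^2. Computing further, both have invariant factors (x - 3)^2. Hence A and B are similar.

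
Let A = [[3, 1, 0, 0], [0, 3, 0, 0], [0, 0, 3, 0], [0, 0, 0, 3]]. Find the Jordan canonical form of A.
The characteristic polynomial is det(xI - A) = (x - 3)^4, so the eigenvalues are 3 (algebraic multiplicity 4).

For λ = 3: rank(A - 3I) = 1, rank((A - 3I)^2) = 0. The eigenspace has dimension 4 - 1 = 3, so there are 3 Jordan blocks; the rank sequence gives block sizes [2, 1, 1].

Assembling the blocks gives the Jordan form J above.

J = [[3, 1, 0, 0], [0, 3, 0, 0], [0, 0, 3, 0], [0, 0, 0, 3]]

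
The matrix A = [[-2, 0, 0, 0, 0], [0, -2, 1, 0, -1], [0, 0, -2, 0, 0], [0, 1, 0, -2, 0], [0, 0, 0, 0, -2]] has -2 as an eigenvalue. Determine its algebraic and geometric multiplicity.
algebraic multiplicity 5, geometric multiplicity 3

The characteristic polynomial is (x + 2)^5, so the factor x + 2 appears with exponent 5: the algebraic multiplicity is 5.

rank(A + 2I) = 2, so the eigenspace has dimension 5 - 2 = 3: the geometric multiplicity is 3.

Since 3 < 5, A is not diagonalizable.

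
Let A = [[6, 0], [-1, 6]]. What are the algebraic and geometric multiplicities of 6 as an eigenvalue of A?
The characteristic polynomial is (x - 6)^2, so the factor x - 6 appears with exponent 2: the algebraic multiplicity is 2.

rank(A - 6I) = 1, so the eigenspace has dimension 2 - 1 = 1: the geometric multiplicity is 1.

Since 1 < 2, A is not diagonalizable.

algebraic multiplicity 2, geometric multiplicity 1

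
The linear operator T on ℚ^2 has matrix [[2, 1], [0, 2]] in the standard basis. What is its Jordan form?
The characteristic polynomial is det(xI - A) = (x - 2)^2, so the eigenvalues are 2 (algebraic multiplicity 2).

For λ = 2: rank(A - 2I) = 1, rank((A - 2I)^2) = 0. The eigenspace has dimension 2 - 1 = 1, so there is 1 Jordan block; the rank sequence gives block sizes [2].

Assembling the blocks gives the Jordan form J above.

J = [[2, 1], [0, 2]]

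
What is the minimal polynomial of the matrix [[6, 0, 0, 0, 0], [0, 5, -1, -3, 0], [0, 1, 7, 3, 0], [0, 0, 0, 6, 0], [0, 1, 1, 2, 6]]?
The characteristic polynomial factors as (x - 6)^5. The minimal polynomial is ∏(x - λ)^{k_λ} where k_λ is the size of the largest Jordan block at λ.

For λ = 6: rank(A - 6I) = 2, and the largest Jordan block has size 2 (the smallest k with rank((A - 6I)^k) = rank((A - 6I)^(k+1))).

So m_A(x) = (x - 6)^2.

m_A(x) = (x - 6)^2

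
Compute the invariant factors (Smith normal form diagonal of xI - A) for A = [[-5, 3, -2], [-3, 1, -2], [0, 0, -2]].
The Jordan structure of A has elementary divisors (x + 2)^2, (x + 2). Arranging the block sizes at each eigenvalue in decreasing order and taking row products gives the invariant factors.

Invariant factors (smallest first, each dividing the next): x + 2, (x + 2)^2.

Check: the last factor (x + 2)^2 is the minimal polynomial, and the product (x + 2)^3 is the characteristic polynomial.

x + 2, (x + 2)^2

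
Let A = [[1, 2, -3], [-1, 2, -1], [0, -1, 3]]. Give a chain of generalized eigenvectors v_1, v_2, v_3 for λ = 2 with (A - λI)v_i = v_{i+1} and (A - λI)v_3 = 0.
v_1 = [[1, 0, -1]]^T, v_2 = [[2, 0, -1]]^T, v_3 = [[1, -1, -1]]^T

We seek v_1 ∈ ker((A - 2I)^3) \ ker((A - 2I)^2), then set v_{i+1} = (A - 2I) v_i.

One such chain is v_1 = [[1, 0, -1]]^T, v_2 = [[2, 0, -1]]^T, v_3 = [[1, -1, -1]]^T. Check: (A - 2I) v_3 = [[0, 0, 0]]^T = 0.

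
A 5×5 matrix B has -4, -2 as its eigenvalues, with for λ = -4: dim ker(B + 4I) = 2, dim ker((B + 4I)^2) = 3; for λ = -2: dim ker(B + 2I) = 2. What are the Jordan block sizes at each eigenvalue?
λ = -4: successive nullity increments [2, 1] count blocks of size ≥ k; block sizes are [2, 1].
λ = -2: successive nullity increments [2] count blocks of size ≥ k; block sizes are [1, 1].

Jordan blocks: (-4, 2), (-4, 1), (-2, 1), (-2, 1)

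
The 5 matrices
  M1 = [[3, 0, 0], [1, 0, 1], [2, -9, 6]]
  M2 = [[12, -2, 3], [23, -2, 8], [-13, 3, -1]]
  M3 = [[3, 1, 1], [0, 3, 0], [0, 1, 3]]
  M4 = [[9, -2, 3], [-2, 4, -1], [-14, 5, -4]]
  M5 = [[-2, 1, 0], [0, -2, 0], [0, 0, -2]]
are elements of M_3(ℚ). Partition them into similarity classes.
Characteristic polynomials: χ_{M1} = (x - 3)^3, χ_{M2} = (x - 3)^3, χ_{M3} = (x - 3)^3, χ_{M4} = (x - 3)^3, χ_{M5} = (x + 2)^3.

{M1, M2, M3, M4}: invariant factors (x - 3)^3.

{M5}: invariant factors x + 2, (x + 2)^2.

Matrices are similar if and only if their invariant-factor lists agree; the partition into similarity classes is {M1, M2, M3, M4}, {M5}.

2 classes: {M1, M2, M3, M4}, {M5}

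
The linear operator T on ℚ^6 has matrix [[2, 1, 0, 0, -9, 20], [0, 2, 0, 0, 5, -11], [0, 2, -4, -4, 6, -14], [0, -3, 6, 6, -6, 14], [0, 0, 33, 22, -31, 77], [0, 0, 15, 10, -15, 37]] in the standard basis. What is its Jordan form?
The characteristic polynomial is det(xI - A) = (x - 2)^6, so the eigenvalues are 2 (algebraic multiplicity 6).

For λ = 2: rank(A - 2I) = 4, rank((A - 2I)^2) = 2, rank((A - 2I)^3) = 0. The eigenspace has dimension 6 - 4 = 2, so there are 2 Jordan blocks; the rank sequence gives block sizes [3, 3].

Assembling the blocks gives the Jordan form J above.

J = [[2, 1, 0, 0, 0, 0], [0, 2, 1, 0, 0, 0], [0, 0, 2, 0, 0, 0], [0, 0, 0, 2, 1, 0], [0, 0, 0, 0, 2, 1], [0, 0, 0, 0, 0, 2]]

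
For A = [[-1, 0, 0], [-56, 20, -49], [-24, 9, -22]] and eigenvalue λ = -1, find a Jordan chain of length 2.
v_1 = [[0, 5, 2]]^T, v_2 = [[0, 7, 3]]^T

We seek v_1 ∈ ker((A + I)^2) \ ker(A + I), then set v_{i+1} = (A + I) v_i.

One such chain is v_1 = [[0, 5, 2]]^T, v_2 = [[0, 7, 3]]^T. Check: (A + I) v_2 = [[0, 0, 0]]^T = 0.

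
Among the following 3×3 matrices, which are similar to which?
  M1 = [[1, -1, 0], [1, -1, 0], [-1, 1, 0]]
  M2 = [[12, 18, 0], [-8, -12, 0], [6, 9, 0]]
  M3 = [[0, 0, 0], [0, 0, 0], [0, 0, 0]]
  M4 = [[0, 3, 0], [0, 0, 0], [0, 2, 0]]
Characteristic polynomials: χ_{M1} = x^3, χ_{M2} = x^3, χ_{M3} = x^3, χ_{M4} = x^3.

{M1, M2, M4}: invariant factors x, x^2.

{M3}: invariant factors x, x, x.

Matrices are similar if and only if their invariant-factor lists agree; the partition into similarity classes is {M1, M2, M4}, {M3}.

2 classes: {M1, M2, M4}, {M3}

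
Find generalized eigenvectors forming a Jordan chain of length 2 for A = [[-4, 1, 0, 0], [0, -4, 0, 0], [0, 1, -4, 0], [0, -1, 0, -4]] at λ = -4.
v_1 = [[0, 1, 0, 0]]^T, v_2 = [[1, 0, 1, -1]]^T

We seek v_1 ∈ ker((A + 4I)^2) \ ker(A + 4I), then set v_{i+1} = (A + 4I) v_i.

One such chain is v_1 = [[0, 1, 0, 0]]^T, v_2 = [[1, 0, 1, -1]]^T. Check: (A + 4I) v_2 = [[0, 0, 0, 0]]^T = 0.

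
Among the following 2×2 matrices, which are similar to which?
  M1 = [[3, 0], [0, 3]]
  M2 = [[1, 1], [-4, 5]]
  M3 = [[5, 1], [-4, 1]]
Characteristic polynomials: χ_{M1} = (x - 3)^2, χ_{M2} = (x - 3)^2, χ_{M3} = (x - 3)^2.

{M1}: invariant factors x - 3, x - 3.

{M2, M3}: invariant factors (x - 3)^2.

Matrices are similar if and only if their invariant-factor lists agree; the partition into similarity classes is {M1}, {M2, M3}.

2 classes: {M1}, {M2, M3}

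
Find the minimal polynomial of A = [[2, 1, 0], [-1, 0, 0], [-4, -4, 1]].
The characteristic polynomial factors as (x - 1)^3. The minimal polynomial is ∏(x - λ)^{k_λ} where k_λ is the size of the largest Jordan block at λ.

For λ = 1: rank(A - I) = 1, and the largest Jordan block has size 2 (the smallest k with rank((A - I)^k) = rank((A - I)^(k+1))).

So m_A(x) = (x - 1)^2.

m_A(x) = (x - 1)^2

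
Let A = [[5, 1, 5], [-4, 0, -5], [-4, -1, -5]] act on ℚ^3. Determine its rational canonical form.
R = [[0, 0, -5], [1, 0, 6], [0, 1, 0]]

The invariant factors of A (the non-unit diagonal entries of the Smith normal form of xI - A over ℚ[x]) are (x - 1)(x^2 + x - 5), each dividing the next. The characteristic polynomial is their product, (x - 1)(x^2 + x - 5).

The rational canonical form is the block-diagonal matrix of companion matrices C(f_i):
R = [[0, 0, -5], [1, 0, 6], [0, 1, 0]].

Note the characteristic polynomial does not split into linear factors over ℚ, so A has no Jordan form over ℚ; the rational canonical form exists over any field.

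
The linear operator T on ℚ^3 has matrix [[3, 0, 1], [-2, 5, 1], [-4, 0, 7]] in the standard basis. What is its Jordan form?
The characteristic polynomial is det(xI - A) = (x - 5)^3, so the eigenvalues are 5 (algebraic multiplicity 3).

For λ = 5: rank(A - 5I) = 1, rank((A - 5I)^2) = 0. The eigenspace has dimension 3 - 1 = 2, so there are 2 Jordan blocks; the rank sequence gives block sizes [2, 1].

Assembling the blocks gives the Jordan form J above.

J = [[5, 1, 0], [0, 5, 0], [0, 0, 5]]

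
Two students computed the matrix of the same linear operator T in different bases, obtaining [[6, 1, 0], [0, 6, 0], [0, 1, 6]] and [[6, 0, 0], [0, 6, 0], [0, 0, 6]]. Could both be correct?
Both have characteristic polynomial (x - 6)^3, but the minimal polynomial of A is (x - 6)^2 while the minimal polynomial of B is x - 6. The minimal polynomial is a similarity invariant, so A and B are not similar.

No.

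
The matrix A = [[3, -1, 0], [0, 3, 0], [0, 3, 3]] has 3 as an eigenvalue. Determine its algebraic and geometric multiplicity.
The characteristic polynomial is (x - 3)^3, so the factor x - 3 appears with exponent 3: the algebraic multiplicity is 3.

rank(A - 3I) = 1, so the eigenspace has dimension 3 - 1 = 2: the geometric multiplicity is 2.

Since 2 < 3, A is not diagonalizable.

algebraic multiplicity 3, geometric multiplicity 2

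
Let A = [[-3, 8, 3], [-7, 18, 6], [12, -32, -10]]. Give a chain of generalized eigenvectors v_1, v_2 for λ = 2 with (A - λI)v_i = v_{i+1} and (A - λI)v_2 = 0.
We seek v_1 ∈ ker((A - 2I)^2) \ ker(A - 2I), then set v_{i+1} = (A - 2I) v_i.

One such chain is v_1 = [[1, -5, 15]]^T, v_2 = [[0, 3, -8]]^T. Check: (A - 2I) v_2 = [[0, 0, 0]]^T = 0.

v_1 = [[1, -5, 15]]^T, v_2 = [[0, 3, -8]]^T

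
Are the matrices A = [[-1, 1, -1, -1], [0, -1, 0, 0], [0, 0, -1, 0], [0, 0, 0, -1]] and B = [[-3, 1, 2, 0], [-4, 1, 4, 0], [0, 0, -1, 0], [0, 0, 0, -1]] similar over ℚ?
Two matrices over a field are similar if and only if they have the same invariant factors.

Both A and B have characteristic polynomial (x + 1)^4 and minimal polynomial (x + 1)^2. Computing further, both have invariant factors x + 1, x + 1, (x + 1)^2. Hence A and B are similar.

Yes.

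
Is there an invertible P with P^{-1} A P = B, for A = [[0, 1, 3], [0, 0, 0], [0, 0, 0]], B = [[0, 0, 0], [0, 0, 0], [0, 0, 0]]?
Both have characteristic polynomial x^3, but the minimal polynomial of A is x^2 while the minimal polynomial of B is x. The minimal polynomial is a similarity invariant, so A and B are not similar.

No.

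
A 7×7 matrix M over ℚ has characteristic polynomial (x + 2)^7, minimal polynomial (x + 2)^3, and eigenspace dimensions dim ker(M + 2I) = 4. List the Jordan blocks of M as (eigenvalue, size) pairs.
Jordan blocks: (-2, 3), (-2, 2), (-2, 1), (-2, 1)

λ = -2: algebraic multiplicity 7 (exponent in χ_M), largest block size 3 (exponent in m_M), 4 blocks (geometric multiplicity). These force block sizes [3, 2, 1, 1].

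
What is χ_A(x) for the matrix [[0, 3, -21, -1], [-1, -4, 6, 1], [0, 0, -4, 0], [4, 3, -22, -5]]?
χ_A(x) = (x + 1)(x + 4)^3

xI - A = [[x, -3, 21, 1], [1, x + 4, -6, -1], [0, 0, x + 4, 0], [-4, -3, 22, x + 5]].

Expanding det(xI - A) along the first row:
det(xI - A) = + (x)·det([[x + 4, -6, -1], [0, x + 4, 0], [-3, 22, x + 5]]) - (-3)·det([[1, -6, -1], [0, x + 4, 0], [-4, 22, x + 5]]) + (21)·det([[1, x + 4, -1], [0, 0, 0], [-4, -3, x + 5]]) - (1)·det([[1, x + 4, -6], [0, 0, x + 4], [-4, -3, 22]]).

Evaluating gives χ_A(x) = x^4 + 13x^3 + 60x^2 + 112x + 64 = (x + 1)(x + 4)^3.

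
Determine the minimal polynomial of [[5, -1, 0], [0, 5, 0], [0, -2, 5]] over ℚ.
m_A(x) = (x - 5)^2

The characteristic polynomial factors as (x - 5)^3. The minimal polynomial is ∏(x - λ)^{k_λ} where k_λ is the size of the largest Jordan block at λ.

For λ = 5: rank(A - 5I) = 1, and the largest Jordan block has size 2 (the smallest k with rank((A - 5I)^k) = rank((A - 5I)^(k+1))).

So m_A(x) = (x - 5)^2.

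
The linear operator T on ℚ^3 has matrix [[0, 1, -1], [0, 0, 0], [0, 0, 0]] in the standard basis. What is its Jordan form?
The characteristic polynomial is det(xI - A) = x^3, so the eigenvalues are 0 (algebraic multiplicity 3).

For λ = 0: rank(A) = 1, rank(A^2) = 0. The eigenspace has dimension 3 - 1 = 2, so there are 2 Jordan blocks; the rank sequence gives block sizes [2, 1].

Assembling the blocks gives the Jordan form J above.

J = [[0, 1, 0], [0, 0, 0], [0, 0, 0]]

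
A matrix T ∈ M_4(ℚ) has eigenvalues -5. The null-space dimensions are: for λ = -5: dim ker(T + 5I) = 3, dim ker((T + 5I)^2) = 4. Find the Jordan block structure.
λ = -5: successive nullity increments [3, 1] count blocks of size ≥ k; block sizes are [2, 1, 1].

Jordan blocks: (-5, 2), (-5, 1), (-5, 1)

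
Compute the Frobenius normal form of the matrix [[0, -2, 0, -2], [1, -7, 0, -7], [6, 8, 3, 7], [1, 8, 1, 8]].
The invariant factors of A (the non-unit diagonal entries of the Smith normal form of xI - A over ℚ[x]) are (x - 2)(x + 1)(x^2 - 3x - 1), each dividing the next. The characteristic polynomial is their product, (x - 2)(x + 1)(x^2 - 3x - 1).

The rational canonical form is the block-diagonal matrix of companion matrices C(f_i):
R = [[0, 0, 0, -2], [1, 0, 0, -7], [0, 1, 0, 0], [0, 0, 1, 4]].

Note the characteristic polynomial does not split into linear factors over ℚ, so A has no Jordan form over ℚ; the rational canonical form exists over any field.

R = [[0, 0, 0, -2], [1, 0, 0, -7], [0, 1, 0, 0], [0, 0, 1, 4]]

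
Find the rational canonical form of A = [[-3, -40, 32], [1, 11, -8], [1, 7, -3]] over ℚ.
The invariant factors of A (the non-unit diagonal entries of the Smith normal form of xI - A over ℚ[x]) are (x - 3)(x - 1)^2, each dividing the next. The characteristic polynomial is their product, (x - 3)(x - 1)^2.

The rational canonical form is the block-diagonal matrix of companion matrices C(f_i):
R = [[0, 0, 3], [1, 0, -7], [0, 1, 5]].

R = [[0, 0, 3], [1, 0, -7], [0, 1, 5]]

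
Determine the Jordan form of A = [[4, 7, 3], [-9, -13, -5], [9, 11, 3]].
The characteristic polynomial is det(xI - A) = (x + 2)^3, so the eigenvalues are -2 (algebraic multiplicity 3).

For λ = -2: rank(A + 2I) = 2, rank((A + 2I)^2) = 1, rank((A + 2I)^3) = 0. The eigenspace has dimension 3 - 2 = 1, so there is 1 Jordan block; the rank sequence gives block sizes [3].

Assembling the blocks gives the Jordan form J above.

J = [[-2, 1, 0], [0, -2, 1], [0, 0, -2]]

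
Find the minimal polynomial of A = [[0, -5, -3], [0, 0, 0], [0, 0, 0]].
The characteristic polynomial factors as x^3. The minimal polynomial is ∏(x - λ)^{k_λ} where k_λ is the size of the largest Jordan block at λ.

For λ = 0: rank(A) = 1, and the largest Jordan block has size 2 (the smallest k with rank(A^k) = rank(A^(k+1))).

So m_A(x) = x^2.

m_A(x) = x^2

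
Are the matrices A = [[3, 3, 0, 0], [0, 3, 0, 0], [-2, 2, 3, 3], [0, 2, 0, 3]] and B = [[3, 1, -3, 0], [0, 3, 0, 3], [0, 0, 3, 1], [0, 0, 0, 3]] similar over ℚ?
Two matrices over a field are similar if and only if they have the same invariant factors.

Both A and B have characteristic polynomial (x - 3)^4 and minimal polynomial (x - 3)^2. Computing further, both have invariant factors (x - 3)^2, (x - 3)^2. Hence A and B are similar.

Yes.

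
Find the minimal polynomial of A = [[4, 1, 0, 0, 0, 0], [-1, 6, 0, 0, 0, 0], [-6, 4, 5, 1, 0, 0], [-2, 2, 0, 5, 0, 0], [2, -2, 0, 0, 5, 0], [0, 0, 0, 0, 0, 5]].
The characteristic polynomial factors as (x - 5)^6. The minimal polynomial is ∏(x - λ)^{k_λ} where k_λ is the size of the largest Jordan block at λ.

For λ = 5: rank(A - 5I) = 2, and the largest Jordan block has size 2 (the smallest k with rank((A - 5I)^k) = rank((A - 5I)^(k+1))).

So m_A(x) = (x - 5)^2.

m_A(x) = (x - 5)^2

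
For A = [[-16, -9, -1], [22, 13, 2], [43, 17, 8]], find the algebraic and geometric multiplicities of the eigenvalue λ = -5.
The characteristic polynomial is (x - 5)^2(x + 5), so the factor x + 5 appears with exponent 1: the algebraic multiplicity is 1.

rank(A + 5I) = 2, so the eigenspace has dimension 3 - 2 = 1: the geometric multiplicity is 1.

algebraic multiplicity 1, geometric multiplicity 1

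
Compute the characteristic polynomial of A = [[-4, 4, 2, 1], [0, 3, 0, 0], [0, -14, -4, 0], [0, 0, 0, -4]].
xI - A = [[x + 4, -4, -2, -1], [0, x - 3, 0, 0], [0, 14, x + 4, 0], [0, 0, 0, x + 4]].

Expanding det(xI - A) along the first row:
det(xI - A) = + (x + 4)·det([[x - 3, 0, 0], [14, x + 4, 0], [0, 0, x + 4]]) - (-4)·det([[0, 0, 0], [0, x + 4, 0], [0, 0, x + 4]]) + (-2)·det([[0, x - 3, 0], [0, 14, 0], [0, 0, x + 4]]) - (-1)·det([[0, x - 3, 0], [0, 14, x + 4], [0, 0, 0]]).

Evaluating gives χ_A(x) = x^4 + 9x^3 + 12x^2 - 80x - 192 = (x - 3)(x + 4)^3.

χ_A(x) = (x - 3)(x + 4)^3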